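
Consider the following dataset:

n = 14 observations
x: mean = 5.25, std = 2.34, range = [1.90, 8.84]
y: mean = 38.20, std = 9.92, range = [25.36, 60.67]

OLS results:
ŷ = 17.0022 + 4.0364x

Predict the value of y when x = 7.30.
ŷ = 46.4679

x = 7.30 lies inside the observed range [1.90, 8.84], so the fitted equation applies directly:

ŷ = 17.0022 + 4.0364 × 7.30
ŷ = 17.0022 + 29.4657
ŷ = 46.4679

This is a point prediction; actual observations scatter around it by roughly the residual standard deviation.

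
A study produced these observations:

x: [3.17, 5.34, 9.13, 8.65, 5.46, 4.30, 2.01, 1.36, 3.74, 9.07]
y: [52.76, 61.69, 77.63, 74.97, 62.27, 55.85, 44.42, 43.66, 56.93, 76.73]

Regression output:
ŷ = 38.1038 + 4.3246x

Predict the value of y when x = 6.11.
ŷ = 64.5271

x = 6.11 lies inside the observed range [1.36, 9.13], so the fitted equation applies directly:

ŷ = 38.1038 + 4.3246 × 6.11
ŷ = 38.1038 + 26.4233
ŷ = 64.5271

This is the fitted mean response at that x — an individual observation would come with a wider prediction interval.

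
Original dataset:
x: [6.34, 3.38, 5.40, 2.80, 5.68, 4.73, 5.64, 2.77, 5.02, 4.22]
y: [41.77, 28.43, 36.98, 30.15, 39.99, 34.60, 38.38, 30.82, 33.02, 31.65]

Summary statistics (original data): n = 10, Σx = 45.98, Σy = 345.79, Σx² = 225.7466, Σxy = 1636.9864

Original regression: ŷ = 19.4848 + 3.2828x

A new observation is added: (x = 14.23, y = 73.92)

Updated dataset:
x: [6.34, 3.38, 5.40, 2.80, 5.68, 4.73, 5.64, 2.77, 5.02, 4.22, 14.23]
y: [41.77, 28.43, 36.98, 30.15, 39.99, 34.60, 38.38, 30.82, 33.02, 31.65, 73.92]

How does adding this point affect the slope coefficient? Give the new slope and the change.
The slope changes from 3.2828 to 3.9680 (change of +0.6852, or +20.9%).

The new point has HIGH LEVERAGE: x = 14.23 is far from the original mean x̄ = 45.98/10 ≈ 4.60 (original range [2.77, 6.34]).

Step 1: Update the sums with the new point (n goes from 10 to 11)
Σx  = 45.98 + 14.23 = 60.21
Σy  = 345.79 + 73.92 = 419.71
Σx² = 225.7466 + 14.23² = 225.7466 + 202.4929 = 428.2395
Σxy = 1636.9864 + 14.23×73.92 = 1636.9864 + 1051.8816 = 2688.8680

Step 2: Recompute the slope with b₁ = (nΣxy − ΣxΣy) / (nΣx² − (Σx)²)
Numerator   = 11×2688.8680 − 60.21×419.71 = 29577.5480 − 25270.7391 = 4306.8089
Denominator = 11×428.2395 − 60.21² = 4710.6345 − 3625.2441 = 1085.3904
b₁(new) = 4306.8089 / 1085.3904 = 3.9680

(Same formula on the original sums: (10×1636.9864 − 45.98×345.79) / (10×225.7466 − 45.98²) = 470.4398 / 143.3056 = 3.2828, matching the given fit.)

Step 3: Change in slope
Δβ₁ = 3.9680 − 3.2828 = +0.6852
Relative change = +0.6852 / 3.2828 × 100% = +20.9%
→ the slope increases when the point is added.

Because the point sits above the extension of the original line at a high-leverage x, it tilts the fit up.
In practice: refit with and without it and report both if conclusions differ; check such a point for data-entry or measurement error.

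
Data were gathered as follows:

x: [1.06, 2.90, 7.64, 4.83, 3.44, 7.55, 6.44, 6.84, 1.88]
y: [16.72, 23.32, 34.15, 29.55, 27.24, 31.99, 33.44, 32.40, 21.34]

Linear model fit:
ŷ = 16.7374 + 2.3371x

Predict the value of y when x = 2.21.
ŷ = 21.9024

Plug x = 2.21 into the fitted line:

ŷ = 16.7374 + 2.3371 × 2.21
ŷ = 16.7374 + 5.1650
ŷ = 21.9024

This is a point prediction; actual observations scatter around it by roughly the residual standard deviation.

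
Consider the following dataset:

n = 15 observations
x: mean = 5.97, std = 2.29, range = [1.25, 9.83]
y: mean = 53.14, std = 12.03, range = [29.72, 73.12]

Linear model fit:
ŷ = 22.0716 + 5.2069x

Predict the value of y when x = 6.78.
ŷ = 57.3744

To predict y for x = 6.78, substitute into the regression equation:

ŷ = 22.0716 + 5.2069 × 6.78
ŷ = 22.0716 + 35.3028
ŷ = 57.3744

This is the fitted mean response at that x — an individual observation would come with a wider prediction interval.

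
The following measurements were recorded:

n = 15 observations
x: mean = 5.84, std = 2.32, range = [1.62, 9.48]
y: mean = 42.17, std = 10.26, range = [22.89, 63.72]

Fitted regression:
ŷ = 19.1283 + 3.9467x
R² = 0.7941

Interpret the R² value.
About 79.41% of the variability in y is accounted for by the regression on x (R² = 0.7941) — a strong linear fit.

R² (coefficient of determination) measures the proportion of variance in y explained by the regression model.

Here R² = 0.7941:
- Explained: 79.41% of the variation in y
- Unexplained (residual): 100% − 79.41% = 20.59%
- Rule of thumb (below 0.3 weak; 0.3 to below 0.7 moderate; 0.7 and above strong) → strong

Equivalently, for simple linear regression R² = r², so |r| = √0.7941 ≈ 0.8911.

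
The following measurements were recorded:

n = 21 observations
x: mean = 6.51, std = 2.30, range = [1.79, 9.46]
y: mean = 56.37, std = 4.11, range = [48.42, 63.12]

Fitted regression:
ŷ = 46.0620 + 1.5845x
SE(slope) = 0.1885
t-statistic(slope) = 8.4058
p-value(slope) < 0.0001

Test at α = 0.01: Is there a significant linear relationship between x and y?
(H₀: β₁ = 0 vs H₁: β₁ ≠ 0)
Since p-value < 0.0001 < α = 0.01, reject H₀ — the slope is significantly different from 0.

Hypothesis test for the slope coefficient:

H₀: β₁ = 0 (no linear relationship)
H₁: β₁ ≠ 0 (linear relationship exists)

Test statistic: t = β̂₁ / SE(β̂₁) = 1.5845 / 0.1885 = 8.4058

p < 0.0001: how often a slope estimate this far from 0 (in SE units) would arise by chance if β₁ were truly 0.

Decision rule: reject H₀ if p-value < α.
p-value < 0.0001 < α = 0.01 → reject H₀.

There is sufficient evidence at the 1% significance level to conclude that a linear relationship exists between x and y.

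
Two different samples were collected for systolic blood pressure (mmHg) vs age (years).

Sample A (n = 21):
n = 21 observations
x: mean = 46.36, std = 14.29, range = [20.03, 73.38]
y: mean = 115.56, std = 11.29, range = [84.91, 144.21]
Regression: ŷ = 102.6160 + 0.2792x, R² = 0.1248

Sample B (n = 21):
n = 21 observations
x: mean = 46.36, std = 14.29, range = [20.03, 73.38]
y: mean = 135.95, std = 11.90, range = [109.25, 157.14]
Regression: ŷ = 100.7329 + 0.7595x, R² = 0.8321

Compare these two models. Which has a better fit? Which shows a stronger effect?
Model B has the better fit (R² = 0.8321 vs 0.1248). Model B shows the stronger effect (|β₁| = 0.7595 vs 0.2792).

Model Comparison:

Which explains more variance? (R²)
- Model A: R² = 0.1248 → 12.48% of variance in blood pressure explained
- Model B: R² = 0.8321 → 83.21% of variance in blood pressure explained
- 0.8321 > 0.1248 → Model B has the better fit

Which has the larger per-year effect? (|β₁|)
- Model A: β₁ = 0.2792 → predicted blood pressure rises 0.2792 mmHg per additional year of age
- Model B: β₁ = 0.7595 → predicted blood pressure rises 0.7595 mmHg per additional year of age
- |0.2792| < |0.7595| → Model B shows the stronger marginal effect

Notes:
- A steeper slope doesn't make a better model if the scatter around the line is large.
- The two samples could reflect different populations, time periods, or measurement quality.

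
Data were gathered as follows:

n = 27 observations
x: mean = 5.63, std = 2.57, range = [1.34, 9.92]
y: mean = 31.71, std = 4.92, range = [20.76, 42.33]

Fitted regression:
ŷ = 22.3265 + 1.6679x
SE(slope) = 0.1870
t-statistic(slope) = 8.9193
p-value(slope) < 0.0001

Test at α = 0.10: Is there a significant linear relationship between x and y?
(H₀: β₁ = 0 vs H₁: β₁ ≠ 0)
p-value < 0.0001 < α = 0.10, so we reject H₀. The relationship is significant.

Hypothesis test for the slope coefficient:

H₀: β₁ = 0 (no linear relationship)
H₁: β₁ ≠ 0 (linear relationship exists)

Test statistic: t = β̂₁ / SE(β̂₁) = 1.6679 / 0.1870 = 8.9193

p < 0.0001: how often a slope estimate this far from 0 (in SE units) would arise by chance if β₁ were truly 0.

Decision rule: reject H₀ if p-value < α.
p-value < 0.0001 < α = 0.10 → reject H₀.

There is sufficient evidence at the 10% significance level to conclude that a linear relationship exists between x and y.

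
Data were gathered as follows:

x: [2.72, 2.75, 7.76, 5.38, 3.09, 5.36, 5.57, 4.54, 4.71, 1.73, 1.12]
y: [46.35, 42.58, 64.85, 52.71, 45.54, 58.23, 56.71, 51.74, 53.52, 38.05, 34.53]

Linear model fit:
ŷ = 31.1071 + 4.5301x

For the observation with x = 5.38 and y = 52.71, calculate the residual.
Residual = -2.7690

The residual is the difference between the actual value and the predicted value:

Residual = y - ŷ

Step 1: Calculate predicted value
ŷ = 31.1071 + 4.5301 × 5.38
ŷ = 55.4790

Step 2: Calculate residual
Residual = 52.71 - 55.4790
Residual = -2.7690

The residual is negative, so the observed y = 52.71 sits below the regression line (the line overestimates it by 2.7690).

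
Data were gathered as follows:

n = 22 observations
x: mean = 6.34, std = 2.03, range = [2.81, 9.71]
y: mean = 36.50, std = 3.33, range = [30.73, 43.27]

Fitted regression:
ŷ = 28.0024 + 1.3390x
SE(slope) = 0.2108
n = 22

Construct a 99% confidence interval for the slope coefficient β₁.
The 99% CI for β₁ is (0.7392, 1.9388)

Confidence interval for the slope:

The 99% CI for β₁ is: β̂₁ ± t*(α/2, n-2) × SE(β̂₁)

Step 1: Find critical t-value
- Confidence level = 0.99
- Degrees of freedom = n - 2 = 22 - 2 = 20
- t*(α/2, 20) = 2.8453

Step 2: Calculate margin of error
Margin = 2.8453 × 0.2108 = 0.5998

Step 3: Construct interval
CI = 1.3390 ± 0.5998
CI = (0.7392, 1.9388)

Interpretation: each one-unit increase in x is associated with a change in mean y of between 0.7392 and 1.9388, with 99% confidence.
The interval does not include 0, suggesting a significant linear relationship.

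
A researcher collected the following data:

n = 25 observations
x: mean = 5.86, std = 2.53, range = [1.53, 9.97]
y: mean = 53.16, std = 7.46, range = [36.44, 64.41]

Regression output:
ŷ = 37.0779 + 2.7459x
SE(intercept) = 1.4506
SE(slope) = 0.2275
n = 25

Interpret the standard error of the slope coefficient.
SE(slope) = 0.2275 measures the uncertainty in the estimated slope. The coefficient is estimated precisely (SE/|β̂₁| = 8.3%).

SE(β̂₁) = 0.2275 says: if we drew many samples of n = 25 from the same population and refit each time, the fitted slopes would scatter with a standard deviation of roughly 0.2275 around the true β₁.

Relative precision:
- SE / |β̂₁| = 0.2275 / 2.7459 = 8.3%
- Rule of thumb (under 20%: precise; 20% to under 50%: moderately precise; 50% or more: imprecise) → precise

Link to interval estimation: a confidence interval for β₁ is β̂₁ ± t* × 0.2275, so SE sets the half-width per unit of t*.

What drives SE(β̂₁): larger n (here n = 25) → smaller SE; wider spread of x values → smaller SE; more residual scatter → larger SE.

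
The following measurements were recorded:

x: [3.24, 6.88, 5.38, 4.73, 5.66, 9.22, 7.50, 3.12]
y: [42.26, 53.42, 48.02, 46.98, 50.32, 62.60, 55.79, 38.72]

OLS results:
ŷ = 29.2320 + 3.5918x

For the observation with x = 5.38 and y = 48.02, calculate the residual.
Residual = -0.5359

The residual is the difference between the actual value and the predicted value:

Residual = y - ŷ

Step 1: Calculate predicted value
ŷ = 29.2320 + 3.5918 × 5.38
ŷ = 48.5559

Step 2: Calculate residual
Residual = 48.02 - 48.5559
Residual = -0.5359

The residual is negative, so the observed y = 48.02 sits below the regression line (the line overestimates it by 0.5359).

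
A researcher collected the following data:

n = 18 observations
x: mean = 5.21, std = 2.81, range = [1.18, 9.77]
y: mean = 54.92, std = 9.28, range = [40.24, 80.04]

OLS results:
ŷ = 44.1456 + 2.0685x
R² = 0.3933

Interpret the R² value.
About 39.33% of the variability in y is accounted for by the regression on x (R² = 0.3933) — a moderate linear fit.

R² (coefficient of determination) measures the proportion of variance in y explained by the regression model.

Here R² = 0.3933:
- Explained: 39.33% of the variation in y
- Unexplained (residual): 100% − 39.33% = 60.67%
- Rule of thumb (below 0.3 weak; 0.3 to below 0.7 moderate; 0.7 and above strong) → moderate

Note: R² says nothing about causation, and a high R² does not by itself mean the linear form is appropriate — check the residuals.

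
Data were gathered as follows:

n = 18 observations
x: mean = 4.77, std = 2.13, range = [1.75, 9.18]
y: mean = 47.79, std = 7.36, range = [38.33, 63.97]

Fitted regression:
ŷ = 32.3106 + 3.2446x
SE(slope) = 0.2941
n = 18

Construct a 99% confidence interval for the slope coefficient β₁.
The 99% CI for β₁ is (2.3856, 4.1036)

Confidence interval for the slope:

The 99% CI for β₁ is: β̂₁ ± t*(α/2, n-2) × SE(β̂₁)

Step 1: Find critical t-value
- Confidence level = 0.99
- Degrees of freedom = n - 2 = 18 - 2 = 16
- t*(α/2, 16) = 2.9208

Step 2: Calculate margin of error
Margin = 2.9208 × 0.2941 = 0.8590

Step 3: Construct interval
CI = 3.2446 ± 0.8590
CI = (2.3856, 4.1036)

Interpretation: each one-unit increase in x is associated with a change in mean y of between 2.3856 and 4.1036, with 99% confidence.
Both endpoints are positive, so the data support a genuinely positive slope at this confidence level.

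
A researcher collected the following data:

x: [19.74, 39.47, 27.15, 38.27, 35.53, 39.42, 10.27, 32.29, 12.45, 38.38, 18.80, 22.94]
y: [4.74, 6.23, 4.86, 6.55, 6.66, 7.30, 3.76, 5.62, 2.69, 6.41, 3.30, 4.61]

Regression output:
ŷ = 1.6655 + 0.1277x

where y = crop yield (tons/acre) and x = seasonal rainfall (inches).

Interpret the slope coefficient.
On average, crop yield is about 0.1277 tons/acre higher for every extra inch of rainfall.

The slope β₁ = 0.1277 gives the rate at which the fitted crop yield changes with rainfall.

Interpretation:
- Rainfall up by 1 inch → predicted crop yield increases by 0.1277 tons/acre
- The effect is assumed constant over the observed range of x (linearity)
- The sign (+) gives the direction; the magnitude 0.1277 gives the size of the effect per inch

The intercept β₀ = 1.6655 is the predicted crop yield when rainfall = 0; since the smallest observed x is 10.27, this is an extrapolation and mainly anchors the line.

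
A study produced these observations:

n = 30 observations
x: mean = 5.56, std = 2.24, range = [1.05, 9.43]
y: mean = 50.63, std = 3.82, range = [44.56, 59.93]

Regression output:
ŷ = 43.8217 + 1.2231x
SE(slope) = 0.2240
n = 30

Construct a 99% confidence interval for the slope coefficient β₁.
The 99% CI for β₁ is (0.6041, 1.8421)

Confidence interval for the slope:

The 99% CI for β₁ is: β̂₁ ± t*(α/2, n-2) × SE(β̂₁)

Step 1: Find critical t-value
- Confidence level = 0.99
- Degrees of freedom = n - 2 = 30 - 2 = 28
- t*(α/2, 28) = 2.7633

Step 2: Calculate margin of error
Margin = 2.7633 × 0.2240 = 0.6190

Step 3: Construct interval
CI = 1.2231 ± 0.6190
CI = (0.6041, 1.8421)

Interpretation: We are 99% confident that the true slope β₁ lies between 0.6041 and 1.8421.
The interval does not include 0, suggesting a significant linear relationship.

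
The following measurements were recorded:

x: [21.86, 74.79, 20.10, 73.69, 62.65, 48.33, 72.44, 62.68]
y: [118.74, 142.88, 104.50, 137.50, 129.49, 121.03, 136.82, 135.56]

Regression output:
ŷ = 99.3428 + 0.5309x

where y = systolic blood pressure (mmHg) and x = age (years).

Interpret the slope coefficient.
An increase of one year in age is associated with a 0.5309 mmHg increase in predicted blood pressure.

β₁ = 0.5309 is the change in predicted blood pressure (mmHg) per additional year of age.

Interpretation:
- Age up by 1 year → predicted blood pressure increases by 0.5309 mmHg
- The effect is assumed constant over the observed range of x (linearity)
- The sign (+) gives the direction; the magnitude 0.5309 gives the size of the effect per year

(β₀ = 99.3428 is the fitted value at x = 0 and is not part of the slope interpretation.)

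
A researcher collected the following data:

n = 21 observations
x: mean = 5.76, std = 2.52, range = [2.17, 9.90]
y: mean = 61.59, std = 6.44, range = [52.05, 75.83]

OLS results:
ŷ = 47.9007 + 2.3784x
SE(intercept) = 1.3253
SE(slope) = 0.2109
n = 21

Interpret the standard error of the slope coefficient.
SE(β̂₁) = 0.2109 is the estimated standard deviation of the slope estimate across repeated samples; relative to β̂₁ = 2.3784 that is 8.9%, a precise estimate.

SE(β̂₁) = 0.2109 says: if we drew many samples of n = 21 from the same population and refit each time, the fitted slopes would scatter with a standard deviation of roughly 0.2109 around the true β₁.

Relative precision:
- SE / |β̂₁| = 0.2109 / 2.3784 = 8.9%
- Rule of thumb (under 20%: precise; 20% to under 50%: moderately precise; 50% or more: imprecise) → precise

Rough 95% range (±2 SE): 2.3784 ± 0.4218 → (1.9566, 2.8002).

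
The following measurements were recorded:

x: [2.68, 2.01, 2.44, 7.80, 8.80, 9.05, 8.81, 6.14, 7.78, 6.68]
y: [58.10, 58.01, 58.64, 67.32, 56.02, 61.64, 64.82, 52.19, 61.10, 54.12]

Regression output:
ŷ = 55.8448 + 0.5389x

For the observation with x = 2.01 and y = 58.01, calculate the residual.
Residual = 1.0820

The residual is the difference between the actual value and the predicted value:

Residual = y - ŷ

Step 1: Calculate predicted value
ŷ = 55.8448 + 0.5389 × 2.01
ŷ = 56.9280

Step 2: Calculate residual
Residual = 58.01 - 56.9280
Residual = 1.0820

Interpretation: the model underestimates the actual value by 1.0820 at this point (positive residual → observation lies above the fitted line).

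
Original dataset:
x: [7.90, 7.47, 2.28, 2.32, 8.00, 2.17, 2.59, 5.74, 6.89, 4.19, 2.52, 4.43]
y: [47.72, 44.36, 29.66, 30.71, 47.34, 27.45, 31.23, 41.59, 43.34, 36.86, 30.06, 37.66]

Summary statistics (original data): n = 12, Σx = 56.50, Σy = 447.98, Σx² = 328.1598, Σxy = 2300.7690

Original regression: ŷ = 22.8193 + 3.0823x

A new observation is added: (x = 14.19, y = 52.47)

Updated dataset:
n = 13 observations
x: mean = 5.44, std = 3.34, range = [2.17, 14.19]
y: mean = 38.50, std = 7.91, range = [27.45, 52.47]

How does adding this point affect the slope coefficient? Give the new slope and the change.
The slope changes from 3.0823 to 2.2327 (change of -0.8496, or -27.6%).

x = 14.19 lies well outside the original x-range [2.17, 8.00] (x̄ ≈ 4.71), so this observation has high leverage and can move the slope substantially.

Step 1: Update the sums with the new point (n goes from 12 to 13)
Σx  = 56.50 + 14.19 = 70.69
Σy  = 447.98 + 52.47 = 500.45
Σx² = 328.1598 + 14.19² = 328.1598 + 201.3561 = 529.5159
Σxy = 2300.7690 + 14.19×52.47 = 2300.7690 + 744.5493 = 3045.3183

Step 2: Recompute the slope with b₁ = (nΣxy − ΣxΣy) / (nΣx² − (Σx)²)
Numerator   = 13×3045.3183 − 70.69×500.45 = 39589.1379 − 35376.8105 = 4212.3274
Denominator = 13×529.5159 − 70.69² = 6883.7067 − 4997.0761 = 1886.6306
b₁(new) = 4212.3274 / 1886.6306 = 2.2327

(Same formula on the original sums: (12×2300.7690 − 56.50×447.98) / (12×328.1598 − 56.50²) = 2298.3580 / 745.6676 = 3.0823, matching the given fit.)

Step 3: Change in slope
Δβ₁ = 2.2327 − 3.0823 = -0.8496
Relative change = -0.8496 / 3.0823 × 100% = -27.6%
→ the slope decreases when the point is added.

A high-leverage point only changes the slope if it is off the original line; here y = 52.47 is below the original trend, so the slope decreases.
In practice: check such a point for data-entry or measurement error.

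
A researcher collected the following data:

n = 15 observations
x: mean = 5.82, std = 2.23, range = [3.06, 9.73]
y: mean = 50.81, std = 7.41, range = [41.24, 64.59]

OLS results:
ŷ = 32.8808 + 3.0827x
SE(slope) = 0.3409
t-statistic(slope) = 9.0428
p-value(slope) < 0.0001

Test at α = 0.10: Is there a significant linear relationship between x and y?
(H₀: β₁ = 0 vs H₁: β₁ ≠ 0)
Reject H₀: p-value < 0.0001 < α = 0.10. The linear relationship is significant at the 10% level.

Hypothesis test for the slope coefficient:

H₀: β₁ = 0 (no linear relationship)
H₁: β₁ ≠ 0 (linear relationship exists)

Test statistic: t = β̂₁ / SE(β̂₁) = 3.0827 / 0.3409 = 9.0428

The p-value (<0.0001) is the probability, under H₀, of a t-statistic at least as extreme as |t| = 9.0428 (two-sided, df = n − 2 = 13).

Decision rule: reject H₀ if p-value < α.
p-value < 0.0001 < α = 0.10 → reject H₀.

Conclusion: the linear association between x and y is significant at the 10% level.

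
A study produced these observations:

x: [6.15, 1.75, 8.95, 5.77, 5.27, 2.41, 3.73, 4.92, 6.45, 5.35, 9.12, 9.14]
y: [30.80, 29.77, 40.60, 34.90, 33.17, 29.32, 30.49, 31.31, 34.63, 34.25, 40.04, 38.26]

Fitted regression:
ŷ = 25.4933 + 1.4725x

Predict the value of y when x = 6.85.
ŷ = 35.5799

To predict y for x = 6.85, substitute into the regression equation:

ŷ = 25.4933 + 1.4725 × 6.85
ŷ = 25.4933 + 10.0866
ŷ = 35.5799

This is the fitted mean response at that x — an individual observation would come with a wider prediction interval.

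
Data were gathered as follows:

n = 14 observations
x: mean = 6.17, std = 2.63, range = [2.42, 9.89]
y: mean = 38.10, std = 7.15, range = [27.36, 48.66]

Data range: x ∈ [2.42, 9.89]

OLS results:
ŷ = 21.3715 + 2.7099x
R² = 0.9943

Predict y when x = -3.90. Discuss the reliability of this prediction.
The equation gives ŷ = 10.8029; however x = -3.90 is 6.32 units below the observed range, so this extrapolated value should not be trusted.

Prediction calculation:
ŷ = 21.3715 + 2.7099 × (-3.90)
ŷ = 10.8029

Reliability:
- Data range: x ∈ [2.42, 9.89]
- Prediction point: x = -3.90 is 6.32 units below the observed range → this is EXTRAPOLATION, not interpolation

Why that matters here:
- R² describes fit only over the sampled x values; it says nothing about behaviour beyond them
- The linear relationship may not hold outside the observed range

A defensible statement: 'if the linear trend continued to x = -3.90, y would be about 10.8029' — the premise is untested.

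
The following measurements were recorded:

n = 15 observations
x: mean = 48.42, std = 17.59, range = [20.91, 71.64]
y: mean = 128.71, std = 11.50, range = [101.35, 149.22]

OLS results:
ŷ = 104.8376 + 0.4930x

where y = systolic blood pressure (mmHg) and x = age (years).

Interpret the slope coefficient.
On average, blood pressure is about 0.4930 mmHg higher for every extra year of age.

β₁ = 0.4930 is the change in predicted blood pressure (mmHg) per additional year of age.

Interpretation:
- Age up by 1 year → predicted blood pressure increases by 0.4930 mmHg
- This is a linear approximation: the same per-unit change is assumed across the whole observed x range
- The slope describes association in these data, not necessarily a causal effect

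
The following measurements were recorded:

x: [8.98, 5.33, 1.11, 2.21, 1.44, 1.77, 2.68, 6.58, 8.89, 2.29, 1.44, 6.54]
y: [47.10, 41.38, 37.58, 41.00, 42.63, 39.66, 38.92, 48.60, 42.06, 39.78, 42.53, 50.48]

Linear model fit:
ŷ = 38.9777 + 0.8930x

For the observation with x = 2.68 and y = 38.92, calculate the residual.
Residual = -2.4509

The residual is the difference between the actual value and the predicted value:

Residual = y - ŷ

Step 1: Calculate predicted value
ŷ = 38.9777 + 0.8930 × 2.68
ŷ = 41.3709

Step 2: Calculate residual
Residual = 38.92 - 41.3709
Residual = -2.4509

Sign check: y < ŷ, so the point is below the line and the fit overestimates here.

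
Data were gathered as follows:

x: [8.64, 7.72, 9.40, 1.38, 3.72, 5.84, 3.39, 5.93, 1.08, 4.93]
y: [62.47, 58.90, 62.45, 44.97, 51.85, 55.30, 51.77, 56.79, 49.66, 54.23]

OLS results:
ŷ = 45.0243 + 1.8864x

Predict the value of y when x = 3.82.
ŷ = 52.2303

To predict y for x = 3.82, substitute into the regression equation:

ŷ = 45.0243 + 1.8864 × 3.82
ŷ = 45.0243 + 7.2060
ŷ = 52.2303

This is the fitted mean response at that x — an individual observation would come with a wider prediction interval.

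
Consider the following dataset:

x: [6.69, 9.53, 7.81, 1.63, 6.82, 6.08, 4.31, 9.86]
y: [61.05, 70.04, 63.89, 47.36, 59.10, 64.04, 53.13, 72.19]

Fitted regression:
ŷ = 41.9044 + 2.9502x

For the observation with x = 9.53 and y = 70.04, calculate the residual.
Residual = 0.0202

The residual is the difference between the actual value and the predicted value:

Residual = y - ŷ

Step 1: Calculate predicted value
ŷ = 41.9044 + 2.9502 × 9.53
ŷ = 70.0198

Step 2: Calculate residual
Residual = 70.04 - 70.0198
Residual = 0.0202

Sign check: y > ŷ, so the point is above the line and the fit underestimates here.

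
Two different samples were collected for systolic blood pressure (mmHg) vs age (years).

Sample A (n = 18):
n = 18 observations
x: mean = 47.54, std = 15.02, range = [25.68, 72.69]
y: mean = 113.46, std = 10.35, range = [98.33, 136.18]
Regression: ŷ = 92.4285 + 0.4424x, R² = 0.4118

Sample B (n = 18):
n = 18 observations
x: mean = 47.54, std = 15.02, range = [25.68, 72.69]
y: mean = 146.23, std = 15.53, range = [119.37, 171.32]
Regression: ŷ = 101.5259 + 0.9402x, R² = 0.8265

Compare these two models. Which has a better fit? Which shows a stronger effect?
Model B has the better fit (R² = 0.8265 vs 0.4118). Model B shows the stronger effect (|β₁| = 0.9402 vs 0.4424).

Model Comparison:

Which explains more variance? (R²)
- Model A: R² = 0.4118 → 41.18% of variance in blood pressure explained
- Model B: R² = 0.8265 → 82.65% of variance in blood pressure explained
- 0.8265 > 0.4118 → Model B has the better fit

Strength of effect — compare |β₁|:
- Model A: β₁ = 0.4424 → predicted blood pressure rises 0.4424 mmHg per additional year of age
- Model B: β₁ = 0.9402 → predicted blood pressure rises 0.9402 mmHg per additional year of age
- |0.4424| < |0.9402| → Model B shows the stronger marginal effect

Note: The two samples could reflect different populations, time periods, or measurement quality.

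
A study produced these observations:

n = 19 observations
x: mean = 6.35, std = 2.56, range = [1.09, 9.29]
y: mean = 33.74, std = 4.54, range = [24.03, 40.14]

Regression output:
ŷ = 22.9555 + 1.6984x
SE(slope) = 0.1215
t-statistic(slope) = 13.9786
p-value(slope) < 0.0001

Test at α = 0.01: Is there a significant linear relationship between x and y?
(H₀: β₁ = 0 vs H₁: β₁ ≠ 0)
Since p-value < 0.0001 < α = 0.01, reject H₀ — the slope is significantly different from 0.

Hypothesis test for the slope coefficient:

H₀: β₁ = 0 (no linear relationship)
H₁: β₁ ≠ 0 (linear relationship exists)

Test statistic: t = β̂₁ / SE(β̂₁) = 1.6984 / 0.1215 = 13.9786

The p-value (<0.0001) is the probability, under H₀, of a t-statistic at least as extreme as |t| = 13.9786 (two-sided, df = n − 2 = 17).

Decision rule: reject H₀ if p-value < α.
p-value < 0.0001 < α = 0.01 → reject H₀.

Conclusion: the linear association between x and y is significant at the 1% level.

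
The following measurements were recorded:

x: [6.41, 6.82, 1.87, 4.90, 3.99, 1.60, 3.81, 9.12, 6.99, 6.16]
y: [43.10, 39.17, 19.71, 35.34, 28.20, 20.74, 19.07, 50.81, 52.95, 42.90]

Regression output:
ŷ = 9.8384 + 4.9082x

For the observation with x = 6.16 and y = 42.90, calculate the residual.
Residual = 2.8271

The residual is the difference between the actual value and the predicted value:

Residual = y - ŷ

Step 1: Calculate predicted value
ŷ = 9.8384 + 4.9082 × 6.16
ŷ = 40.0729

Step 2: Calculate residual
Residual = 42.90 - 40.0729
Residual = 2.8271

Sign check: y > ŷ, so the point is above the line and the fit underestimates here.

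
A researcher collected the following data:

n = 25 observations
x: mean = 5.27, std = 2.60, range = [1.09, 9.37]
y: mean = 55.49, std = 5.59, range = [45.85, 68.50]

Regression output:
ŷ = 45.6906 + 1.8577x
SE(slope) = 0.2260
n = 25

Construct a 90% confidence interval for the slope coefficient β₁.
The 90% CI for β₁ is (1.4704, 2.2450)

Confidence interval for the slope:

The 90% CI for β₁ is: β̂₁ ± t*(α/2, n-2) × SE(β̂₁)

Step 1: Find critical t-value
- Confidence level = 0.9
- Degrees of freedom = n - 2 = 25 - 2 = 23
- t*(α/2, 23) = 1.7139

Step 2: Calculate margin of error
Margin = 1.7139 × 0.2260 = 0.3873

Step 3: Construct interval
CI = 1.8577 ± 0.3873
CI = (1.4704, 2.2450)

Interpretation: We are 90% confident that the true slope β₁ lies between 1.4704 and 2.2450.
Both endpoints are positive, so the data support a genuinely positive slope at this confidence level.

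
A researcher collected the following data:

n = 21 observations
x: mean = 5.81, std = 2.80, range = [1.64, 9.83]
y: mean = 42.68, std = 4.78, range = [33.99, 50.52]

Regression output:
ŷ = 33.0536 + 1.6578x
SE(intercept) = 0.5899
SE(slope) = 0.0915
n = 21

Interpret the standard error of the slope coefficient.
SE(slope) = 0.0915 measures the uncertainty in the estimated slope. The coefficient is estimated precisely (SE/|β̂₁| = 5.5%).

What SE measures:
- The standard error quantifies the sampling variability of the coefficient estimate
- It is the estimated standard deviation of β̂₁ across hypothetical repeated samples of the same size
- Smaller SE → more precise estimate

Relative precision:
- SE / |β̂₁| = 0.0915 / 1.6578 = 5.5%
- Rule of thumb (under 20%: precise; 20% to under 50%: moderately precise; 50% or more: imprecise) → precise

Rough 95% range (±2 SE): 1.6578 ± 0.1830 → (1.4748, 1.8408).

What drives SE(β̂₁): larger n (here n = 21) → smaller SE; more residual scatter → larger SE; wider spread of x values → smaller SE.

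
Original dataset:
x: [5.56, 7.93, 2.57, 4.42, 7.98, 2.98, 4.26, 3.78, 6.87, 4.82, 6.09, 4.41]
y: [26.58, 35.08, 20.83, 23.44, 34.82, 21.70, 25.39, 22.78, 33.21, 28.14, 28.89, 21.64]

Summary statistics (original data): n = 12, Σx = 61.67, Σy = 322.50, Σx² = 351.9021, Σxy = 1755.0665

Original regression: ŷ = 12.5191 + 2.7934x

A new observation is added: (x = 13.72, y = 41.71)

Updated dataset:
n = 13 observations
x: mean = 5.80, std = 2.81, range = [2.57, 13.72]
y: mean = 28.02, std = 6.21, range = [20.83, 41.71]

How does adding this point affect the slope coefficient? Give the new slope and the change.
New slope β₁ = 2.0905 versus 2.7934 before: a change of -0.7029 (-25.2%).

x = 13.72 lies well outside the original x-range [2.57, 7.98] (x̄ ≈ 5.14), so this observation has high leverage and can move the slope substantially.

Step 1: Update the sums with the new point (n goes from 12 to 13)
Σx  = 61.67 + 13.72 = 75.39
Σy  = 322.50 + 41.71 = 364.21
Σx² = 351.9021 + 13.72² = 351.9021 + 188.2384 = 540.1405
Σxy = 1755.0665 + 13.72×41.71 = 1755.0665 + 572.2612 = 2327.3277

Step 2: Recompute the slope with b₁ = (nΣxy − ΣxΣy) / (nΣx² − (Σx)²)
Numerator   = 13×2327.3277 − 75.39×364.21 = 30255.2601 − 27457.7919 = 2797.4682
Denominator = 13×540.1405 − 75.39² = 7021.8265 − 5683.6521 = 1338.1744
b₁(new) = 2797.4682 / 1338.1744 = 2.0905

(Same formula on the original sums: (12×1755.0665 − 61.67×322.50) / (12×351.9021 − 61.67²) = 1172.2230 / 419.6363 = 2.7934, matching the given fit.)

Step 3: Change in slope
Δβ₁ = 2.0905 − 2.7934 = -0.7029
Relative change = -0.7029 / 2.7934 × 100% = -25.2%
→ the slope decreases when the point is added.

A high-leverage point only changes the slope if it is off the original line; here y = 41.71 is below the original trend, so the slope decreases.
In practice: check such a point for data-entry or measurement error; investigate whether it comes from the same population as the rest of the sample.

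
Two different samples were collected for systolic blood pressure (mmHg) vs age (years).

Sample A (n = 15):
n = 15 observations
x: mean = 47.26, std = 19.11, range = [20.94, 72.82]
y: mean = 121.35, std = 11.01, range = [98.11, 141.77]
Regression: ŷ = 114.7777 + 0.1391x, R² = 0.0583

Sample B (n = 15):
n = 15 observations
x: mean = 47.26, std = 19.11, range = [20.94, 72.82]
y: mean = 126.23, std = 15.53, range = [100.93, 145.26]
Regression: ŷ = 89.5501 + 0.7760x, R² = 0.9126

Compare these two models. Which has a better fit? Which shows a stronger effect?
Model B has the better fit (R² = 0.9126 vs 0.0583). Model B shows the stronger effect (|β₁| = 0.7760 vs 0.1391).

Model Comparison:

Fit — compare R²:
- Model A: R² = 0.0583 → 5.83% of variance in blood pressure explained
- Model B: R² = 0.9126 → 91.26% of variance in blood pressure explained
- 0.9126 > 0.0583 → Model B has the better fit

Effect size (slope magnitude):
- Model A: β₁ = 0.1391 → predicted blood pressure rises 0.1391 mmHg per additional year of age
- Model B: β₁ = 0.7760 → predicted blood pressure rises 0.7760 mmHg per additional year of age
- |0.1391| < |0.7760| → Model B shows the stronger marginal effect

Note: A better fit (higher R²) doesn't necessarily mean a more important relationship.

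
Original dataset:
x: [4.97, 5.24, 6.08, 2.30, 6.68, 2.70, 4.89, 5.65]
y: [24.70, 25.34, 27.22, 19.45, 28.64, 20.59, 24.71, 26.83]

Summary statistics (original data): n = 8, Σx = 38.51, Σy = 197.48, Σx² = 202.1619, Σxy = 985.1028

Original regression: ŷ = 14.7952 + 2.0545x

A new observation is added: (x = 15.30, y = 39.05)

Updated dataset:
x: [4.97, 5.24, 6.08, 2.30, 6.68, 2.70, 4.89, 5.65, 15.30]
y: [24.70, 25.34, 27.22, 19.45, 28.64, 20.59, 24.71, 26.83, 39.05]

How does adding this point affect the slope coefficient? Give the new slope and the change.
Adding the point moves β₁ from 2.0545 to 1.4702, i.e. it decreases by 0.5843 (-28.4%).

x = 15.30 lies well outside the original x-range [2.30, 6.68] (x̄ ≈ 4.81), so this observation has high leverage and can move the slope substantially.

Step 1: Update the sums with the new point (n goes from 8 to 9)
Σx  = 38.51 + 15.30 = 53.81
Σy  = 197.48 + 39.05 = 236.53
Σx² = 202.1619 + 15.30² = 202.1619 + 234.0900 = 436.2519
Σxy = 985.1028 + 15.30×39.05 = 985.1028 + 597.4650 = 1582.5678

Step 2: Recompute the slope with b₁ = (nΣxy − ΣxΣy) / (nΣx² − (Σx)²)
Numerator   = 9×1582.5678 − 53.81×236.53 = 14243.1102 − 12727.6793 = 1515.4309
Denominator = 9×436.2519 − 53.81² = 3926.2671 − 2895.5161 = 1030.7510
b₁(new) = 1515.4309 / 1030.7510 = 1.4702

(Same formula on the original sums: (8×985.1028 − 38.51×197.48) / (8×202.1619 − 38.51²) = 275.8676 / 134.2751 = 2.0545, matching the given fit.)

Step 3: Change in slope
Δβ₁ = 1.4702 − 2.0545 = -0.5843
Relative change = -0.5843 / 2.0545 × 100% = -28.4%
→ the slope decreases when the point is added.

Because the point sits below the extension of the original line at a high-leverage x, it tilts the fit down.
In practice: check such a point for data-entry or measurement error.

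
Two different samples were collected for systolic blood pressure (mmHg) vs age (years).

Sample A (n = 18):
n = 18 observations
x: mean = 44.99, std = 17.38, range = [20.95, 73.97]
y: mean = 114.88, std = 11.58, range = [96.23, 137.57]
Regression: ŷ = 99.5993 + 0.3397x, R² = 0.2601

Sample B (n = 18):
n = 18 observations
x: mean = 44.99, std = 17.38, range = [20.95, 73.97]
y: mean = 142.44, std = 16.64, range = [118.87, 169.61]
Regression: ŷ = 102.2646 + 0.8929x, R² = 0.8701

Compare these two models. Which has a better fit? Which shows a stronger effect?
Model B has the better fit (R² = 0.8701 vs 0.2601). Model B shows the stronger effect (|β₁| = 0.8929 vs 0.3397).

Model Comparison:

Which explains more variance? (R²)
- Model A: R² = 0.2601 → 26.01% of variance in blood pressure explained
- Model B: R² = 0.8701 → 87.01% of variance in blood pressure explained
- 0.8701 > 0.2601 → Model B has the better fit

Effect size (slope magnitude):
- Model A: β₁ = 0.3397 → predicted blood pressure rises 0.3397 mmHg per additional year of age
- Model B: β₁ = 0.8929 → predicted blood pressure rises 0.8929 mmHg per additional year of age
- |0.3397| < |0.8929| → Model B shows the stronger marginal effect

Notes:
- The two samples could reflect different populations, time periods, or measurement quality.
- R² measures how tightly points cluster around the line; β₁ measures how steep the line is — they answer different questions.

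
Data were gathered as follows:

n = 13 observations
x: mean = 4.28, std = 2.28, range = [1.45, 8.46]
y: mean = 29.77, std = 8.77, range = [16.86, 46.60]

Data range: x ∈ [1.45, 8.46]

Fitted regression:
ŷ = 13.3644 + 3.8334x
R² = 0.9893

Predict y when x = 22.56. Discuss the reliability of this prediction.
ŷ = 99.8459, but this is extrapolation (above the data range [1.45, 8.46]) and may be unreliable.

Prediction calculation:
ŷ = 13.3644 + 3.8334 × 22.56
ŷ = 99.8459

Reliability:
- Data range: x ∈ [1.45, 8.46]
- Prediction point: x = 22.56 is 14.10 units above the observed range → this is EXTRAPOLATION, not interpolation

Why that matters here:
- The standard error of prediction grows with (x − x̄)², and x = 22.56 is far from x̄ = 4.28
- The linear relationship may not hold outside the observed range
- R² describes fit only over the sampled x values; it says nothing about behaviour beyond them

The R² = 0.9893 only validates the fit within [1.45, 8.46]; treat ŷ = 99.8459 with caution.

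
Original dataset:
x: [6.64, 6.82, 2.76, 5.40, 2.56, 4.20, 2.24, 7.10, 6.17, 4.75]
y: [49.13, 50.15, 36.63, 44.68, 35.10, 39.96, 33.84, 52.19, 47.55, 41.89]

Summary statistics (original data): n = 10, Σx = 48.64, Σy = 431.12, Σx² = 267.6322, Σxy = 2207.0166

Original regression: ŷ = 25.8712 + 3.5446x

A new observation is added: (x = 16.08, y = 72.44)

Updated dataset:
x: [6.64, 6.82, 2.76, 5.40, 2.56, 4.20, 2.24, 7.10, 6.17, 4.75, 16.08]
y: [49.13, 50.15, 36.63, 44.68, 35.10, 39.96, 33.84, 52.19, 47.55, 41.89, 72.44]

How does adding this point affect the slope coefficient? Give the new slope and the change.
New slope β₁ = 2.8133 versus 3.5446 before: a change of -0.7313 (-20.6%).

x = 16.08 lies well outside the original x-range [2.24, 7.10] (x̄ ≈ 4.86), so this observation has high leverage and can move the slope substantially.

Step 1: Update the sums with the new point (n goes from 10 to 11)
Σx  = 48.64 + 16.08 = 64.72
Σy  = 431.12 + 72.44 = 503.56
Σx² = 267.6322 + 16.08² = 267.6322 + 258.5664 = 526.1986
Σxy = 2207.0166 + 16.08×72.44 = 2207.0166 + 1164.8352 = 3371.8518

Step 2: Recompute the slope with b₁ = (nΣxy − ΣxΣy) / (nΣx² − (Σx)²)
Numerator   = 11×3371.8518 − 64.72×503.56 = 37090.3698 − 32590.4032 = 4499.9666
Denominator = 11×526.1986 − 64.72² = 5788.1846 − 4188.6784 = 1599.5062
b₁(new) = 4499.9666 / 1599.5062 = 2.8133

(Same formula on the original sums: (10×2207.0166 − 48.64×431.12) / (10×267.6322 − 48.64²) = 1100.4892 / 310.4724 = 3.5446, matching the given fit.)

Step 3: Change in slope
Δβ₁ = 2.8133 − 3.5446 = -0.7313
Relative change = -0.7313 / 3.5446 × 100% = -20.6%
→ the slope decreases when the point is added.

A high-leverage point only changes the slope if it is off the original line; here y = 72.44 is below the original trend, so the slope decreases.
In practice: refit with and without it and report both if conclusions differ; investigate whether it comes from the same population as the rest of the sample.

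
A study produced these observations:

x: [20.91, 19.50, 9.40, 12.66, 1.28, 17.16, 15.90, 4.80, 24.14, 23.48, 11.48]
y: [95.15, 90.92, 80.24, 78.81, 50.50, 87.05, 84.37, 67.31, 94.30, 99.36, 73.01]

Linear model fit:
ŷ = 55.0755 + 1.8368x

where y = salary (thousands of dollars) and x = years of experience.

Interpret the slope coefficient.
On average, salary is about 1.8368 thousand dollars higher for every extra year of experience.

β₁ = 1.8368 is the change in predicted salary (thousand dollars) per additional year of experience.

Interpretation:
- Experience up by 1 year → predicted salary increases by 1.8368 thousand dollars
- The effect is assumed constant over the observed range of x (linearity)
- The slope describes association in these data, not necessarily a causal effect

(β₀ = 55.0755 is the fitted value at x = 0 and is not part of the slope interpretation.)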